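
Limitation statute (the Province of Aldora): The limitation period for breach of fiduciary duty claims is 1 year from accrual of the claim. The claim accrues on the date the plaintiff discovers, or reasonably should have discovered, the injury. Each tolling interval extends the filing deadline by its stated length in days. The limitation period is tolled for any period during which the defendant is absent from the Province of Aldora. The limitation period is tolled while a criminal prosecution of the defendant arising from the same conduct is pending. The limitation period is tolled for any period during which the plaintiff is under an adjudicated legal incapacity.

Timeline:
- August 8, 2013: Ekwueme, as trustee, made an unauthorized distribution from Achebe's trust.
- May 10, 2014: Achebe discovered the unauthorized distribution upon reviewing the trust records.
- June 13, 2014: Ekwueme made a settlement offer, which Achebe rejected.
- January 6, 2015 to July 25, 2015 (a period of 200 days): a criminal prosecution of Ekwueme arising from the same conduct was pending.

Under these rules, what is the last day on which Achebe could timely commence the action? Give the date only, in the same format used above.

November 26, 2015

Under the discovery rule, the claim accrued on May 10, 2014, when Achebe discovered the injury — not on the August 8, 2013 date of the underlying act.
The untolled deadline — 1 year after May 10, 2014 — is May 10, 2015.
Because the pending criminal prosecution ran from January 6, 2015 to July 25, 2015, the deadline is extended by 200 days to November 26, 2015.
Nothing else in the chronology tolls or restarts the period.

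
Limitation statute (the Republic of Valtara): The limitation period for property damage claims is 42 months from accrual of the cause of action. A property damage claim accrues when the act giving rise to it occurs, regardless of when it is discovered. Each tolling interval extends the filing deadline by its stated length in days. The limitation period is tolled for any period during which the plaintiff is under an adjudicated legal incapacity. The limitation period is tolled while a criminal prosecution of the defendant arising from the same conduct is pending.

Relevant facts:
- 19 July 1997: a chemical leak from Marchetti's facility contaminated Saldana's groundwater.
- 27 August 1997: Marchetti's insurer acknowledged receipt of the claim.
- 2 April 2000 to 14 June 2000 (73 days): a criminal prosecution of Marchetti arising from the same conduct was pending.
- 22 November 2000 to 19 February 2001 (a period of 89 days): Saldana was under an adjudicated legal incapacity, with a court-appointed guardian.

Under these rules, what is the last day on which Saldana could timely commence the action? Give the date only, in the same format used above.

30 June 2001

The cause of action accrued on 19 July 1997, the date of the act.
Adding the 42 months base period to 19 July 1997 gives a deadline of 19 January 2001, before any tolling.
Because the pending criminal prosecution ran from 2 April 2000 to 14 June 2000, the deadline is extended by 73 days to 2 April 2001.
The period was tolled for 89 days by the plaintiff's legal incapacity (22 November 2000 to 19 February 2001), pushing the deadline to 30 June 2001.
Nothing else in the chronology tolls or restarts the period.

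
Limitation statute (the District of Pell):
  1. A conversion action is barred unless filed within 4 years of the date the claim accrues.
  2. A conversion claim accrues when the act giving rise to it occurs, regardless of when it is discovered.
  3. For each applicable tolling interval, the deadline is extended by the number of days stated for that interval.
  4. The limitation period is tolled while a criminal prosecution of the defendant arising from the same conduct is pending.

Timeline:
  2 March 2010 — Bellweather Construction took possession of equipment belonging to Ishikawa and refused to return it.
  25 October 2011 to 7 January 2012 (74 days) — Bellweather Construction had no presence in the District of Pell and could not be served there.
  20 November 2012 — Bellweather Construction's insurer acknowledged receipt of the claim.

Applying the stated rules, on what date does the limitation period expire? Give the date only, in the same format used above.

The claim accrued on 2 March 2010, when the wrongful act occurred.
4 years from 2 March 2010 is 2 March 2014.
The defendant's absence from the jurisdiction from 25 October 2011 to 7 January 2012 does not toll the period, because no stated rule makes the defendant's absence a tolling event.
The other events in the timeline have no effect on the limitation period under the stated rules.

2 March 2014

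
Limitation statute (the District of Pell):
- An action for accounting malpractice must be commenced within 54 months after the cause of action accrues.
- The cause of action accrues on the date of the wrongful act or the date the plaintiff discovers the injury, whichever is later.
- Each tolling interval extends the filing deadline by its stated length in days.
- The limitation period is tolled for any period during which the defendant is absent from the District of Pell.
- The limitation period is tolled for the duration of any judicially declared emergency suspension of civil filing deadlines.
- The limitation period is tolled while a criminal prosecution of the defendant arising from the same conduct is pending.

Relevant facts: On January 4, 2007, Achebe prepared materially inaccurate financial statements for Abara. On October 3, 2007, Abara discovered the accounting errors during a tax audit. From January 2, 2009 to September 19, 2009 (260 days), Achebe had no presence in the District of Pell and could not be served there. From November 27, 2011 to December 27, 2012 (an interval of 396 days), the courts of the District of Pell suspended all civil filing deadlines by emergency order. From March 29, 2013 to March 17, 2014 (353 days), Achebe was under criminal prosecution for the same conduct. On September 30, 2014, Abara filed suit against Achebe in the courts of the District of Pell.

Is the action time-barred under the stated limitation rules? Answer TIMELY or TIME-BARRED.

TIMELY

The claim accrued on October 3, 2007 — the later of the January 4, 2007 act and the October 3, 2007 discovery.
Adding the 54 months base period to October 3, 2007 gives a deadline of April 3, 2012, before any tolling.
The period was tolled for 260 days by the defendant's absence from the jurisdiction (January 2, 2009 to September 19, 2009), pushing the deadline to December 19, 2012.
The emergency suspension of filing deadlines from November 27, 2011 to December 27, 2012 tolled the period for 396 days, extending the deadline to January 19, 2014.
The pending criminal prosecution from March 29, 2013 to March 17, 2014 tolled the period for 353 days, extending the deadline to January 7, 2015.
Abara filed on September 30, 2014, before the January 7, 2015 deadline, so the action is timely.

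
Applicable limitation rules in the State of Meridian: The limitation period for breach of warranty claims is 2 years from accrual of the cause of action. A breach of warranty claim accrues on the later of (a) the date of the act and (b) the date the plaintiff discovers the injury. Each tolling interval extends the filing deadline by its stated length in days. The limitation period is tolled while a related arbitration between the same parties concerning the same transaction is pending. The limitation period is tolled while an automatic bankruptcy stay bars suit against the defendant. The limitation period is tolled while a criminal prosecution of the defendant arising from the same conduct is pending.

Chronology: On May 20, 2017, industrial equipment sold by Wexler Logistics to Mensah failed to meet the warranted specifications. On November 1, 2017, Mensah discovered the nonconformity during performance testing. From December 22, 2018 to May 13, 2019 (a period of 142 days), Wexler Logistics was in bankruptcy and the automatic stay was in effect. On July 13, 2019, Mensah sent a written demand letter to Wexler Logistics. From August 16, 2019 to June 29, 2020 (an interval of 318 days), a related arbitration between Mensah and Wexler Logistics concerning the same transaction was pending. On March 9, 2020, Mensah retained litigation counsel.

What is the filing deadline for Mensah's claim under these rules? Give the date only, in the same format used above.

February 3, 2021

Taking the later of the act (May 20, 2017) and discovery (November 1, 2017), the claim accrued on November 1, 2017.
2 years from November 1, 2017 is November 1, 2019.
The period was tolled for 142 days by the automatic bankruptcy stay (December 22, 2018 to May 13, 2019), pushing the deadline to March 22, 2020.
The period was tolled for 318 days by the pending related arbitration (August 16, 2019 to June 29, 2020), pushing the deadline to February 3, 2021.
Nothing else in the chronology tolls or restarts the period.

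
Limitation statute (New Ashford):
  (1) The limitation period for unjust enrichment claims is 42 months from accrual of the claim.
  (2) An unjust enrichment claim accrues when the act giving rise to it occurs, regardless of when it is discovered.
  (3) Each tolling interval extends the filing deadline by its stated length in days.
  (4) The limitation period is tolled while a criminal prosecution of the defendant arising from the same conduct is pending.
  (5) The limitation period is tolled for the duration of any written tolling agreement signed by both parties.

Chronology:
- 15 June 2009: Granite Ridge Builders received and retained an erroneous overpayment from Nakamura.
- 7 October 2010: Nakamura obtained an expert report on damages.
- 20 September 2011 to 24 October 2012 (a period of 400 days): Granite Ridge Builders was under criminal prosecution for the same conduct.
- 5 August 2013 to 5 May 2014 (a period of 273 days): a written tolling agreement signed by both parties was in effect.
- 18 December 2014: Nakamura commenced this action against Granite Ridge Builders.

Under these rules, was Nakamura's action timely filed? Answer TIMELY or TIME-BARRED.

The limitation period began to run on 15 June 2009.
Adding the 42 months base period to 15 June 2009 gives a deadline of 15 December 2012, before any tolling.
The period was tolled for 400 days by the pending criminal prosecution (20 September 2011 to 24 October 2012), pushing the deadline to 19 January 2014.
The written tolling agreement from 5 August 2013 to 5 May 2014 tolled the period for 273 days, extending the deadline to 19 October 2014.
None of the other events listed affects the running of the period under the stated rules.
The 18 December 2014 filing falls after the 19 October 2014 deadline; the claim is time-barred.

TIME-BARRED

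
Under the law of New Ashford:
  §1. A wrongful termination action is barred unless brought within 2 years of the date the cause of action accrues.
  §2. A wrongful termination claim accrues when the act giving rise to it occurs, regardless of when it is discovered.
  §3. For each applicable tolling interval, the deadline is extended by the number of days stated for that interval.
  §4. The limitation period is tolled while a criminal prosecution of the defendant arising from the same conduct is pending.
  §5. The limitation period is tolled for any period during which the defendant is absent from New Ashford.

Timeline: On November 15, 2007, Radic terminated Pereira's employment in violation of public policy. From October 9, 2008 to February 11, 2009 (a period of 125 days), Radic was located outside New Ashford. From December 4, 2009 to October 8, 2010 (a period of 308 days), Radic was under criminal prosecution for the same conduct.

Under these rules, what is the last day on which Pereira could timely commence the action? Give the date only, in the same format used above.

January 22, 2011

The claim accrued on November 15, 2007, when the wrongful act occurred.
Adding the 2 years base period to November 15, 2007 gives a deadline of November 15, 2009, before any tolling.
The defendant's absence from the jurisdiction from October 9, 2008 to February 11, 2009 tolled the period for 125 days, extending the deadline to March 20, 2010.
The period was tolled for 308 days by the pending criminal prosecution (December 4, 2009 to October 8, 2010), pushing the deadline to January 22, 2011.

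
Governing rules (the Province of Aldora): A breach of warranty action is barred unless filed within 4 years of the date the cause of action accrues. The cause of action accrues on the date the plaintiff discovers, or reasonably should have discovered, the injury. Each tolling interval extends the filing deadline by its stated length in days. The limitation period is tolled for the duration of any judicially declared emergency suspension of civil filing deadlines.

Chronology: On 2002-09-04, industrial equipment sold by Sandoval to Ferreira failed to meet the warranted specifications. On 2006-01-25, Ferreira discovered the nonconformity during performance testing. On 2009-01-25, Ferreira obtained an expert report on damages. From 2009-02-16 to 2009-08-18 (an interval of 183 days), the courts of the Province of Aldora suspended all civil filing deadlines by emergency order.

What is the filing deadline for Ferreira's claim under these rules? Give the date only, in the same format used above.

2010-07-27

Accrual is tied to discovery, so the period began on 2006-01-25 rather than on 2002-09-04 when the act occurred.
4 years from 2006-01-25 is 2010-01-25.
Because the emergency suspension of filing deadlines ran from 2009-02-16 to 2009-08-18, the deadline is extended by 183 days to 2010-07-27.
The other events in the timeline have no effect on the limitation period under the stated rules.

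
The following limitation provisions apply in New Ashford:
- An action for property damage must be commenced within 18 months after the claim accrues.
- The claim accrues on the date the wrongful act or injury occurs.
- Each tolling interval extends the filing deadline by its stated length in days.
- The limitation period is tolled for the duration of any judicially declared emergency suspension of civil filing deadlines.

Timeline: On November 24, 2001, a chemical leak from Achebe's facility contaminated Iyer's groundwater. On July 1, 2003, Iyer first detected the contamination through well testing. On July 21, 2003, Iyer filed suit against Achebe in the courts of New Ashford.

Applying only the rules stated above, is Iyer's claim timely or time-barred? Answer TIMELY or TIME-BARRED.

TIME-BARRED

The claim accrued on November 24, 2001, when the wrongful act occurred; under the stated occurrence rule the July 1, 2003 discovery does not delay accrual.
Adding the 18 months base period to November 24, 2001 gives a deadline of May 24, 2003, before any tolling.
Iyer filed on July 21, 2003, after the May 24, 2003 deadline, so the action is time-barred.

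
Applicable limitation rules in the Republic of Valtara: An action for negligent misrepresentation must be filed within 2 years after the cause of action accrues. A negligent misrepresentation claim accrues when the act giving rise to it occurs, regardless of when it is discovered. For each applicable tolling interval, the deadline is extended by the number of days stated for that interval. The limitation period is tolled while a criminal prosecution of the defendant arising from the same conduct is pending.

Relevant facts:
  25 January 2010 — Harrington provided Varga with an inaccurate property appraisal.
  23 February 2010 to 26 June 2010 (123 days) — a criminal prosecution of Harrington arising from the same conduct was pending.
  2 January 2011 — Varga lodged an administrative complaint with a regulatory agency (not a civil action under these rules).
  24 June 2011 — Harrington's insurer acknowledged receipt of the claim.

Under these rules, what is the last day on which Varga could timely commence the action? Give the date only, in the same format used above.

The claim accrued on 25 January 2010, when the wrongful act occurred.
Adding the 2 years base period to 25 January 2010 gives a deadline of 25 January 2012, before any tolling.
The period was tolled for 123 days by the pending criminal prosecution (23 February 2010 to 26 June 2010), pushing the deadline to 27 May 2012.
Nothing else in the chronology tolls or restarts the period.

27 May 2012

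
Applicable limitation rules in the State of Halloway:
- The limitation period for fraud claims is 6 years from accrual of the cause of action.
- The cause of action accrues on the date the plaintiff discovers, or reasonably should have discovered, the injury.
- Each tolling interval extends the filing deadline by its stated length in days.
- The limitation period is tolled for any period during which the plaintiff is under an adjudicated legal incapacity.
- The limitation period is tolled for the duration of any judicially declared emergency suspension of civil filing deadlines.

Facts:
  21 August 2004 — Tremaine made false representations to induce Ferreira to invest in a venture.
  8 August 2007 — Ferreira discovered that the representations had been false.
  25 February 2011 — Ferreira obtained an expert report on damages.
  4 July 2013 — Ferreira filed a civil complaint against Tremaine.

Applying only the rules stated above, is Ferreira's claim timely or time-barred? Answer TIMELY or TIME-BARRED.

The claim did not accrue until Ferreira discovered the injury on 8 August 2007; the 21 August 2004 act date does not start the clock under the stated rule.
The untolled deadline — 6 years after 8 August 2007 — is 8 August 2013.
None of the other events listed affects the running of the period under the stated rules.
Filing on 4 July 2013 beat the 8 August 2013 deadline — the action is timely.

TIMELY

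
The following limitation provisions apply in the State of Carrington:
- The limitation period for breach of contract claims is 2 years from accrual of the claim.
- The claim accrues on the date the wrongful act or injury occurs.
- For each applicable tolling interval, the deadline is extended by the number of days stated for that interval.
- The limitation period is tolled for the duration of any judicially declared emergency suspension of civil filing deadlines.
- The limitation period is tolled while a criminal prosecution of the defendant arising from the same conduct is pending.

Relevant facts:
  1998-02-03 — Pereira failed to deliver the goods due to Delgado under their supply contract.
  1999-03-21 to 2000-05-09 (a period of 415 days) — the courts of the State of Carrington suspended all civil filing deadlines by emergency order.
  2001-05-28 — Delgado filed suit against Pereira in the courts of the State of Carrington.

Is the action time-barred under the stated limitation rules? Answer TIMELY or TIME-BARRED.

The claim accrued on 1998-02-03, the date of the act.
2 years from 1998-02-03 is 2000-02-03.
The period was tolled for 415 days by the emergency suspension of filing deadlines (1999-03-21 to 2000-05-09), pushing the deadline to 2001-03-24.
Filing on 2001-05-28 missed the 2001-03-24 deadline — the action is time-barred.

TIME-BARRED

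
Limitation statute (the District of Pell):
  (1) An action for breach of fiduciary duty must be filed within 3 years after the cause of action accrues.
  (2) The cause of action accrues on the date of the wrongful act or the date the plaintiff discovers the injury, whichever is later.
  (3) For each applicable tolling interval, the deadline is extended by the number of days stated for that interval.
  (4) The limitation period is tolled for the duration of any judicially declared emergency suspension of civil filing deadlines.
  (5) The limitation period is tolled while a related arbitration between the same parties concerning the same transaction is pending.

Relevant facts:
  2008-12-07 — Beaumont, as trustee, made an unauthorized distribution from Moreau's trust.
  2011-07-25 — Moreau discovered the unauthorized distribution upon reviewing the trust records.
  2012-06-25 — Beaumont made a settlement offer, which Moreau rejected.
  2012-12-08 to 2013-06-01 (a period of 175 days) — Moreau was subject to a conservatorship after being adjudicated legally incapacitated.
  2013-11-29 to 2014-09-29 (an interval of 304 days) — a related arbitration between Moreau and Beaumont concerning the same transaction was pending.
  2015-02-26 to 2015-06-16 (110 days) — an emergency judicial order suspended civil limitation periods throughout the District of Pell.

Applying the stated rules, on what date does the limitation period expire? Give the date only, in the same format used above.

2015-09-12

The claim accrued on 2011-07-25 — the later of the 2008-12-07 act and the 2011-07-25 discovery.
Adding the 3 years base period to 2011-07-25 gives a deadline of 2014-07-25, before any tolling.
Because the pending related arbitration ran from 2013-11-29 to 2014-09-29, the deadline is extended by 304 days to 2015-05-25.
The emergency suspension of filing deadlines from 2015-02-26 to 2015-06-16 tolled the period for 110 days, extending the deadline to 2015-09-12.
Although the plaintiff's incapacity ran from 2012-12-08 to 2013-06-01, the stated rules do not make that a tolling event, so it is disregarded.
Nothing else in the chronology tolls or restarts the period.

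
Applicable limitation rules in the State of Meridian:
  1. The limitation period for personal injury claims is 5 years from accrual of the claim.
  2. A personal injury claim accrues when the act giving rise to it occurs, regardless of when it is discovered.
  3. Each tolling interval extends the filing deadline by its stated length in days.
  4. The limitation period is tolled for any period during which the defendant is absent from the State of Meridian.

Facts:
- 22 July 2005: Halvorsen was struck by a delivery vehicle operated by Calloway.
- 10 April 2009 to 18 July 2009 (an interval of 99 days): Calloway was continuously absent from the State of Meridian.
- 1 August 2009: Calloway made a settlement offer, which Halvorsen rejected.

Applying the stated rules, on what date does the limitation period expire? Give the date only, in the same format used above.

The limitation period began to run on 22 July 2005.
The untolled deadline — 5 years after 22 July 2005 — is 22 July 2010.
The defendant's absence from the jurisdiction from 10 April 2009 to 18 July 2009 tolled the period for 99 days, extending the deadline to 29 October 2010.
Nothing else in the chronology tolls or restarts the period.

29 October 2010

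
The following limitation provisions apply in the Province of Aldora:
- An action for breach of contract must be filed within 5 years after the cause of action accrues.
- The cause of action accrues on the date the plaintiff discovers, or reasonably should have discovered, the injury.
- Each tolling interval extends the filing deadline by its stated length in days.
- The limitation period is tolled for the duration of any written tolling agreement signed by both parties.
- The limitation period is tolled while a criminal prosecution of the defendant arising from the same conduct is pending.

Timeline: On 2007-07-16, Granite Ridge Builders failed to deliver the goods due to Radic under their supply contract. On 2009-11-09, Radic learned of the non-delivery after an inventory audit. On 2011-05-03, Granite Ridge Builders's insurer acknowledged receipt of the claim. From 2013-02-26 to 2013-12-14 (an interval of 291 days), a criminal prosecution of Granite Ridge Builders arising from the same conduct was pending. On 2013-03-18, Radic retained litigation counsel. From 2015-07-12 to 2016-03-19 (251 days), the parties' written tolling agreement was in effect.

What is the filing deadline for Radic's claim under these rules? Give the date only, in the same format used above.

2016-05-04

Under the discovery rule, the claim accrued on 2009-11-09, when Radic discovered the injury — not on the 2007-07-16 date of the underlying act.
The untolled deadline — 5 years after 2009-11-09 — is 2014-11-09.
The pending criminal prosecution from 2013-02-26 to 2013-12-14 tolled the period for 291 days, extending the deadline to 2015-08-27.
The period was tolled for 251 days by the written tolling agreement (2015-07-12 to 2016-03-19), pushing the deadline to 2016-05-04.
Nothing else in the chronology tolls or restarts the period.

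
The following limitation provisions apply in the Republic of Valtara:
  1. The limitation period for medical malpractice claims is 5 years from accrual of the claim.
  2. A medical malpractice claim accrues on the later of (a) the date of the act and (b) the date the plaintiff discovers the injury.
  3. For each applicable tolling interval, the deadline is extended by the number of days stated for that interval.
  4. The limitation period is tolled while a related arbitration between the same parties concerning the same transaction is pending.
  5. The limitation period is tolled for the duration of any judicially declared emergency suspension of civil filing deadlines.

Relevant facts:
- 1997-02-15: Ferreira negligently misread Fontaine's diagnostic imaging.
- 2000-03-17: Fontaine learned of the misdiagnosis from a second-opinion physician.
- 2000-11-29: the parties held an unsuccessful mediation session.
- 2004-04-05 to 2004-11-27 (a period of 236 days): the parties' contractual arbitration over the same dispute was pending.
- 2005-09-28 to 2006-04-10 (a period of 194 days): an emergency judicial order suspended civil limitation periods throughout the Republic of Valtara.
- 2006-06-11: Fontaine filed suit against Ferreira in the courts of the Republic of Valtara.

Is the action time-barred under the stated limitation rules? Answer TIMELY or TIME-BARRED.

Taking the later of the act (1997-02-15) and discovery (2000-03-17), the claim accrued on 2000-03-17.
Adding the 5 years base period to 2000-03-17 gives a deadline of 2005-03-17, before any tolling.
The pending related arbitration from 2004-04-05 to 2004-11-27 tolled the period for 236 days, extending the deadline to 2005-11-08.
The emergency suspension of filing deadlines from 2005-09-28 to 2006-04-10 tolled the period for 194 days, extending the deadline to 2006-05-21.
Nothing else in the chronology tolls or restarts the period.
Fontaine filed on 2006-06-11, after the 2006-05-21 deadline, so the action is time-barred.

TIME-BARRED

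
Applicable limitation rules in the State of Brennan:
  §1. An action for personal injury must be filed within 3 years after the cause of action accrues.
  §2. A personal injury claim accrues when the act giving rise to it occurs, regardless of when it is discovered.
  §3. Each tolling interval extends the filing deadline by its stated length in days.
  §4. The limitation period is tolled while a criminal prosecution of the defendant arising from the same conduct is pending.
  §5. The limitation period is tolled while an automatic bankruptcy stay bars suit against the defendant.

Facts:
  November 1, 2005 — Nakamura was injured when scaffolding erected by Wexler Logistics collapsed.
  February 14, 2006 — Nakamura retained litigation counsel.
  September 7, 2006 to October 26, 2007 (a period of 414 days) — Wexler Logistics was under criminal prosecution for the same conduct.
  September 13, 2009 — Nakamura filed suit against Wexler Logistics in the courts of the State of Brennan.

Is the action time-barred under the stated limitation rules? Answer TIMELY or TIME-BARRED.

TIMELY

The cause of action accrued on November 1, 2005, the date of the act.
The untolled deadline — 3 years after November 1, 2005 — is November 1, 2008.
Because the pending criminal prosecution ran from September 7, 2006 to October 26, 2007, the deadline is extended by 414 days to December 20, 2009.
Nothing else in the chronology tolls or restarts the period.
Filing on September 13, 2009 beat the December 20, 2009 deadline — the action is timely.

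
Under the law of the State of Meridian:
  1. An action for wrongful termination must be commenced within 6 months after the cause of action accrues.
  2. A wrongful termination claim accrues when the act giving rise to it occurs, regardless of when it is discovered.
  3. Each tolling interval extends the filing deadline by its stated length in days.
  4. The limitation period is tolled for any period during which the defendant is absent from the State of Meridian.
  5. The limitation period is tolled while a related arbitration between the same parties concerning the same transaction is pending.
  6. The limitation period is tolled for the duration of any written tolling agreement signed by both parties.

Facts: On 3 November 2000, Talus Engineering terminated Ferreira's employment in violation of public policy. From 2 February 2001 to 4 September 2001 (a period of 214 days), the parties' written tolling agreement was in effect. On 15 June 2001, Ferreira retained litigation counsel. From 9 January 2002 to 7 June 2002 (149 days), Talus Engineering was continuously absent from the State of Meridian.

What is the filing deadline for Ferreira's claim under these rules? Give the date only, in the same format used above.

3 December 2001

The claim accrued on 3 November 2000, when the wrongful act occurred.
Adding the 6 months base period to 3 November 2000 gives a deadline of 3 May 2001, before any tolling.
The written tolling agreement from 2 February 2001 to 4 September 2001 tolled the period for 214 days, extending the deadline to 3 December 2001.
The defendant's absence from the jurisdiction from 9 January 2002 to 7 June 2002 began after the period had already run on 3 December 2001, so it has no tolling effect.
Nothing else in the chronology tolls or restarts the period.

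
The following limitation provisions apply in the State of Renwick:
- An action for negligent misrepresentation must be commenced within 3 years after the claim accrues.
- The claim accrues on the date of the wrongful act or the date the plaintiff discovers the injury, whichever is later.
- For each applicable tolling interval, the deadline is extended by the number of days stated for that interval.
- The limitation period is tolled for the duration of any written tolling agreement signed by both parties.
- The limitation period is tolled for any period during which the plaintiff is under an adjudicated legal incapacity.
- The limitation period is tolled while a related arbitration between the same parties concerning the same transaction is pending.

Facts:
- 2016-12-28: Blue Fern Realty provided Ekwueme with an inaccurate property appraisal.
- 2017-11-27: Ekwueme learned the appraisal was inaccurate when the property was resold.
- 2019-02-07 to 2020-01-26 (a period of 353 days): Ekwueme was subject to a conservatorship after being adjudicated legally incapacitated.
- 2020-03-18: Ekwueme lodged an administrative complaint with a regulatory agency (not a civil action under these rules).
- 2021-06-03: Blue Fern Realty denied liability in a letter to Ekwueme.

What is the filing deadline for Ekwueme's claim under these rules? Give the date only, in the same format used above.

Taking the later of the act (2016-12-28) and discovery (2017-11-27), the claim accrued on 2017-11-27.
Adding the 3 years base period to 2017-11-27 gives a deadline of 2020-11-27, before any tolling.
The plaintiff's legal incapacity from 2019-02-07 to 2020-01-26 tolled the period for 353 days, extending the deadline to 2021-11-15.
None of the other events listed affects the running of the period under the stated rules.

2021-11-15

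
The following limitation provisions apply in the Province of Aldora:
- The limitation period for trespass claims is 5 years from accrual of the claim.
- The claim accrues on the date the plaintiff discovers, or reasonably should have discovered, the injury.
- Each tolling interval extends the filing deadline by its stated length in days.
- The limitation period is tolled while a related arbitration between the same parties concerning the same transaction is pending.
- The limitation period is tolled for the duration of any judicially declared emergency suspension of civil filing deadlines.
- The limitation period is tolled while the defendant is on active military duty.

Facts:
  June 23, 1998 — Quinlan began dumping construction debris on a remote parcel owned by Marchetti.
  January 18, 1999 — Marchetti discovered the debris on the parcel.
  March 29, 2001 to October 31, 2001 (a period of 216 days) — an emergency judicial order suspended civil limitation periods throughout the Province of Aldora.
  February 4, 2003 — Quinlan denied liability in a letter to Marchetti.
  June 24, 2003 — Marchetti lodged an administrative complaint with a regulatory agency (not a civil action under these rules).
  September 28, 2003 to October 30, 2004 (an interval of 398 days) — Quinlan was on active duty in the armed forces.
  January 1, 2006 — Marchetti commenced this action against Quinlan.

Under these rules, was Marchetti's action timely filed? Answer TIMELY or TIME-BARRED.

TIME-BARRED

Accrual is tied to discovery, so the period began on January 18, 1999 rather than on June 23, 1998 when the act occurred.
Adding the 5 years base period to January 18, 1999 gives a deadline of January 18, 2004, before any tolling.
The emergency suspension of filing deadlines from March 29, 2001 to October 31, 2001 tolled the period for 216 days, extending the deadline to August 21, 2004.
The defendant's active military service from September 28, 2003 to October 30, 2004 tolled the period for 398 days, extending the deadline to September 23, 2005.
Nothing else in the chronology tolls or restarts the period.
The January 1, 2006 filing falls after the September 23, 2005 deadline; the claim is time-barred.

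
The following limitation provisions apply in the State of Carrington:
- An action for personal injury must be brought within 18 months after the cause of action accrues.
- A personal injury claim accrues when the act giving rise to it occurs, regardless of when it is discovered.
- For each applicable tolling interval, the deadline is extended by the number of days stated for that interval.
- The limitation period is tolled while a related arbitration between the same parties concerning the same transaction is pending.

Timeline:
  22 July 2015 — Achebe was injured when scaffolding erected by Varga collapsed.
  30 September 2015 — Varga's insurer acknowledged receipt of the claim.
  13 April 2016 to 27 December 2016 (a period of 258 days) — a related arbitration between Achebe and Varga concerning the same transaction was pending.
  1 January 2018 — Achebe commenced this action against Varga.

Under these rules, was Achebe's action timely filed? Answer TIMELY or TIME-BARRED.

TIME-BARRED

The limitation period began to run on 22 July 2015.
The untolled deadline — 18 months after 22 July 2015 — is 22 January 2017.
The pending related arbitration from 13 April 2016 to 27 December 2016 tolled the period for 258 days, extending the deadline to 7 October 2017.
Nothing else in the chronology tolls or restarts the period.
Achebe filed on 1 January 2018, after the 7 October 2017 deadline, so the action is time-barred.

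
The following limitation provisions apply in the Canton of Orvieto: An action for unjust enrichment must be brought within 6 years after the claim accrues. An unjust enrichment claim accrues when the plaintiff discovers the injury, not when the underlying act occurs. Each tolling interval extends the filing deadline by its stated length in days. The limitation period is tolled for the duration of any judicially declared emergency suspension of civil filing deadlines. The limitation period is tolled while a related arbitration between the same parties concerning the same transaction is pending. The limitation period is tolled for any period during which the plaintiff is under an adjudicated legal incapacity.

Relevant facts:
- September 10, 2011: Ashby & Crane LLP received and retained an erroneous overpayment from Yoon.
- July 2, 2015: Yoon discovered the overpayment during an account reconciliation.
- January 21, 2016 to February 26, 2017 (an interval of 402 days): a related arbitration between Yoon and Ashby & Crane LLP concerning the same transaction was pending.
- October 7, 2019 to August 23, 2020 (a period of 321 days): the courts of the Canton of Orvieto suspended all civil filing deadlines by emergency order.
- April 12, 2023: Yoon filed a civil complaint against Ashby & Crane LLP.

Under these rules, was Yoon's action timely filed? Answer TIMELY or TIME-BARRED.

The claim did not accrue until Yoon discovered the injury on July 2, 2015; the September 10, 2011 act date does not start the clock under the stated rule.
The untolled deadline — 6 years after July 2, 2015 — is July 2, 2021.
Because the pending related arbitration ran from January 21, 2016 to February 26, 2017, the deadline is extended by 402 days to August 8, 2022.
The period was tolled for 321 days by the emergency suspension of filing deadlines (October 7, 2019 to August 23, 2020), pushing the deadline to June 25, 2023.
The April 12, 2023 filing precedes the June 25, 2023 deadline; the claim is timely.

TIMELY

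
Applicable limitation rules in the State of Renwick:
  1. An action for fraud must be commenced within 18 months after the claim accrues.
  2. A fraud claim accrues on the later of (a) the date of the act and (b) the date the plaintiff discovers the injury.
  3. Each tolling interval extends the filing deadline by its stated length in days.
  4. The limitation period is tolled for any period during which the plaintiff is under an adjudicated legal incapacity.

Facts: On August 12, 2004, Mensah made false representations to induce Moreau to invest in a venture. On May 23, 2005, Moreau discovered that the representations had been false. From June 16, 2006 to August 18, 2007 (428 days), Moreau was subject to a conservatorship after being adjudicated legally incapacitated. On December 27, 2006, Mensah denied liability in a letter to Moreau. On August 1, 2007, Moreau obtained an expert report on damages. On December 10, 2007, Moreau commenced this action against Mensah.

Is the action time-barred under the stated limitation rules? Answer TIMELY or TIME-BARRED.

The claim accrued on May 23, 2005 — the later of the August 12, 2004 act and the May 23, 2005 discovery.
18 months from May 23, 2005 is November 23, 2006.
The plaintiff's legal incapacity from June 16, 2006 to August 18, 2007 tolled the period for 428 days, extending the deadline to January 25, 2008.
Nothing else in the chronology tolls or restarts the period.
Moreau filed on December 10, 2007, before the January 25, 2008 deadline, so the action is timely.

TIMELY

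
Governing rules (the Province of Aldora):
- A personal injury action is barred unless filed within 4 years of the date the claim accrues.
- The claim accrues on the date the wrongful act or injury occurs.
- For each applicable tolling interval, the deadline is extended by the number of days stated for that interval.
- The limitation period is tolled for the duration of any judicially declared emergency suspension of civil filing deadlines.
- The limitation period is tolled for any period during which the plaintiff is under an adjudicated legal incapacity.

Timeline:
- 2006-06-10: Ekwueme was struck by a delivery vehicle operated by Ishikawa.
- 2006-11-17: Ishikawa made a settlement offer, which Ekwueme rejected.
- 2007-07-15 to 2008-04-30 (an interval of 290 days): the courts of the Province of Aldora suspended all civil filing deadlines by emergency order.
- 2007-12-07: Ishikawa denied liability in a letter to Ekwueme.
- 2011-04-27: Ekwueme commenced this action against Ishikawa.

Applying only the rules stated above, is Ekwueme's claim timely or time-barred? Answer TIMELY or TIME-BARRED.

TIME-BARRED

The claim accrued on 2006-06-10, when the wrongful act occurred.
4 years from 2006-06-10 is 2010-06-10.
The emergency suspension of filing deadlines from 2007-07-15 to 2008-04-30 tolled the period for 290 days, extending the deadline to 2011-03-27.
None of the other events listed affects the running of the period under the stated rules.
The 2011-04-27 filing falls after the 2011-03-27 deadline; the claim is time-barred.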